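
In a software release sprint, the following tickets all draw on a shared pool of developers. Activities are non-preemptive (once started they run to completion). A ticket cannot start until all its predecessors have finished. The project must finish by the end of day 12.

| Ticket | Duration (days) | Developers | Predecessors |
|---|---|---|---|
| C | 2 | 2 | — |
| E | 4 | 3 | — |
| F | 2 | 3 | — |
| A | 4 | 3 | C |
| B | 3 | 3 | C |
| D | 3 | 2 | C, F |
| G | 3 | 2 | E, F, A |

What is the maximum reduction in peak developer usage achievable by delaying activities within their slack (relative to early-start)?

5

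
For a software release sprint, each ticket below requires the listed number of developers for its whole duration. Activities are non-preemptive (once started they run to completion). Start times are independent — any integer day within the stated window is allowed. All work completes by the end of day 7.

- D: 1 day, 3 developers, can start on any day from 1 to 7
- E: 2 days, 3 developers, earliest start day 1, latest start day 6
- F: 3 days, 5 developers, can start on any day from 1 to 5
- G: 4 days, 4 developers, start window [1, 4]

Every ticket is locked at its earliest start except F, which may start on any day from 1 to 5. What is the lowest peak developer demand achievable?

F@1: d1:15  d2:12  d3:9  d4:4  d5:0  d6:0  d7:0 → peak 15
F@2: d1:10  d2:12  d3:9  d4:9  d5:0  d6:0  d7:0 → peak 12
F@3: d1:10  d2:7  d3:9  d4:9  d5:5  d6:0  d7:0 → peak 10
F@4: d1:10  d2:7  d3:4  d4:9  d5:5  d6:5  d7:0 → peak 10
F@5: d1:10  d2:7  d3:4  d4:4  d5:5  d6:5  d7:5 → peak 10
Best is F@3, peak 10.

10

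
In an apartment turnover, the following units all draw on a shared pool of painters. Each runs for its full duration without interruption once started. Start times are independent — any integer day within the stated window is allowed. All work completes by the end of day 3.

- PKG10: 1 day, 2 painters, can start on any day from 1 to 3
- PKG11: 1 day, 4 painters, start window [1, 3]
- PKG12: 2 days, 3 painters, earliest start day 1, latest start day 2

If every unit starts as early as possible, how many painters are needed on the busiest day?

9

Early-start schedule: PKG10@1, PKG11@1, PKG12@1.
Load per day: day 1: 9, day 2: 3, day 3: 0.
Peak is 9.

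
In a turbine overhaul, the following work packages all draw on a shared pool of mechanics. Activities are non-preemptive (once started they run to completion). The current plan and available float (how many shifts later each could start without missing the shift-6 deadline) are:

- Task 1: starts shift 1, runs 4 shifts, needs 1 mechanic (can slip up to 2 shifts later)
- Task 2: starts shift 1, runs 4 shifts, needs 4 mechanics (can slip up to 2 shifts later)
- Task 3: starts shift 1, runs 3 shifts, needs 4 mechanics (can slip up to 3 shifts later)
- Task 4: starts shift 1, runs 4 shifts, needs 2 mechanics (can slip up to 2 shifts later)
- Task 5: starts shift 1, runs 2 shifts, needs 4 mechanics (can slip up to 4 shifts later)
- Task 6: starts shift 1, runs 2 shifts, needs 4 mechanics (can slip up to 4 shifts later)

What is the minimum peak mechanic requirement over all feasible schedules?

11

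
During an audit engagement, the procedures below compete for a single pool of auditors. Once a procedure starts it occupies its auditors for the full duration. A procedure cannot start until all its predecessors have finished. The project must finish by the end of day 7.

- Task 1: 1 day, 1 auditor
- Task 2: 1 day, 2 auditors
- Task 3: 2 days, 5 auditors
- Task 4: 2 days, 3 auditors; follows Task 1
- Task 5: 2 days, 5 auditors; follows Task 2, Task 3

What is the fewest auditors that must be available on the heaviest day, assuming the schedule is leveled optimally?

Early-start (Task 1@1, Task 2@1, Task 3@1, Task 4@2, Task 5@3) gives peak 8: d1:8  d2:8  d3:8  d4:5  d5:0  d6:0  d7:0.
Shift Task 3→2, Task 4→4, Task 5→6.
Schedule Task 1@1, Task 2@1, Task 3@2, Task 4@4, Task 5@6: d1:3  d2:5  d3:5  d4:3  d5:3  d6:5  d7:5 — peak 5.
Total auditor-days = 29 over 7 days ⇒ peak ≥ ⌈29/7⌉ = 5, so 5 is optimal.

5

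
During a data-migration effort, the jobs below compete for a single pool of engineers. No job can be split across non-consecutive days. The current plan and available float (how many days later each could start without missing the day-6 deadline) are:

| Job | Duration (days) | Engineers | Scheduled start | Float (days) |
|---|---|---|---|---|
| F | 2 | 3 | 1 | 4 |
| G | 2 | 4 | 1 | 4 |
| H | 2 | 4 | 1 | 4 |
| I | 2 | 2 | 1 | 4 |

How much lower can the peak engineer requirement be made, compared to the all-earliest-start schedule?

Early-start peak: d1:13  d2:13  d3:0  d4:0  d5:0  d6:0 ⇒ 13.
Leveled (F@1, G@3, H@5, I@1): d1:5  d2:5  d3:4  d4:4  d5:4  d6:4 ⇒ 5.
Reduction 13 − 5 = 8.

8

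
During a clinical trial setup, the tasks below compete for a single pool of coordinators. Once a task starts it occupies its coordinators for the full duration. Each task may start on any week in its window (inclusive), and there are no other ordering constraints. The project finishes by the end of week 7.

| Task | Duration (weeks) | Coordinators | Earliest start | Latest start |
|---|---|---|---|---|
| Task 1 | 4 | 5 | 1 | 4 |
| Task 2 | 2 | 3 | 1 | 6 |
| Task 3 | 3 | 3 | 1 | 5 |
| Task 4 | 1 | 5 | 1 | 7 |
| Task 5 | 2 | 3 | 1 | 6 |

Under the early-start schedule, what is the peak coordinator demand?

Early-start schedule: Task 1@1, Task 2@1, Task 3@1, Task 4@1, Task 5@1.
Load per week: week 1: 19, week 2: 14, week 3: 8, week 4: 5, week 5: 0, week 6: 0, week 7: 0.
Peak is 19.

19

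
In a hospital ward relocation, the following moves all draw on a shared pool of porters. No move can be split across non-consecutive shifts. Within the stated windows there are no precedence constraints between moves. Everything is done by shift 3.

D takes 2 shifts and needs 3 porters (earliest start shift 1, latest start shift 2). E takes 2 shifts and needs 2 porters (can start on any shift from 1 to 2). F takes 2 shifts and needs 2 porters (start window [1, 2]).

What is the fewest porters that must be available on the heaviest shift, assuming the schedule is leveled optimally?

7

Schedule D@1, E@1, F@1: s1:7  s2:7  s3:0 — peak 7.
No arrangement of the 8 feasible schedules does better.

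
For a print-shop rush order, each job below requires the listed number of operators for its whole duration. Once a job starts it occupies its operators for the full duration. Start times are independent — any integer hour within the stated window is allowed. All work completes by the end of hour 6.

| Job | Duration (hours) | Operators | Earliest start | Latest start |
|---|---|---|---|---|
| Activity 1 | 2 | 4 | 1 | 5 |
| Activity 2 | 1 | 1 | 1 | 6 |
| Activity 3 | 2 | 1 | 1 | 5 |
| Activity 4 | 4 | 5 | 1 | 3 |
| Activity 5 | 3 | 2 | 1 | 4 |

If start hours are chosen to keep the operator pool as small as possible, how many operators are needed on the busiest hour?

7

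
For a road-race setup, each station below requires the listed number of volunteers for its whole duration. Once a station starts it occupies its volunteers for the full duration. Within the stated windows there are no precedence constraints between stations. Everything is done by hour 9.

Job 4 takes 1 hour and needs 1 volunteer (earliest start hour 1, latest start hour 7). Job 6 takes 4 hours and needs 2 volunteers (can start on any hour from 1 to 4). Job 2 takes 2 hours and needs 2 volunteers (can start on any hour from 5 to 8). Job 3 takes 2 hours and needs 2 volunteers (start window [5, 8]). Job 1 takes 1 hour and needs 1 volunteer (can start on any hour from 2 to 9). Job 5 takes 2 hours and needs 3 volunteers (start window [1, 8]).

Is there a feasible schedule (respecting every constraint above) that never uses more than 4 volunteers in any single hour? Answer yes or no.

Schedule Job 4@1, Job 6@1, Job 2@5, Job 3@5, Job 1@2, Job 5@7: h1:3  h2:3  h3:2  h4:2  h5:4  h6:4  h7:3  h8:3  h9:0 — peak 4 ≤ 4.

yes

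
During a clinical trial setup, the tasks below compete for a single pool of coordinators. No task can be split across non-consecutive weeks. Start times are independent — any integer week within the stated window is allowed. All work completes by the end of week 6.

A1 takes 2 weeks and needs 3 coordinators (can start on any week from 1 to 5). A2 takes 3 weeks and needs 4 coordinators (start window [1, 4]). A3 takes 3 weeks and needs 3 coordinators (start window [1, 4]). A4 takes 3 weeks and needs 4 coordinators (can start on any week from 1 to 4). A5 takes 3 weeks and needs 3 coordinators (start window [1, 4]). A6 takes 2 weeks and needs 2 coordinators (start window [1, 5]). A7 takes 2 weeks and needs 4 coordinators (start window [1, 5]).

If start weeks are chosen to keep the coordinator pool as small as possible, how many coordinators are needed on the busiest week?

11

Early-start (A1@1, A2@1, A3@1, A4@1, A5@1, A6@1, A7@1) gives peak 23: w1:23  w2:23  w3:14  w4:0  w5:0  w6:0.
Shift A4→4, A5→4, A6→3, A7→5.
Schedule A1@1, A2@1, A3@1, A4@4, A5@4, A6@3, A7@5: w1:10  w2:10  w3:9  w4:9  w5:11  w6:11 — peak 11.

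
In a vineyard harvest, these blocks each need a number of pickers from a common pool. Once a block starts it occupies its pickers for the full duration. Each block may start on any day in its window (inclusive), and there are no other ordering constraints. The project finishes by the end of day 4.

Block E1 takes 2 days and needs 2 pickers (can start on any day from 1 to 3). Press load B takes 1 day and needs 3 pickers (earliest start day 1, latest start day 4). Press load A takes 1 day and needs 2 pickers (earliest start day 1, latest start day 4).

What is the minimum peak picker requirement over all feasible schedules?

3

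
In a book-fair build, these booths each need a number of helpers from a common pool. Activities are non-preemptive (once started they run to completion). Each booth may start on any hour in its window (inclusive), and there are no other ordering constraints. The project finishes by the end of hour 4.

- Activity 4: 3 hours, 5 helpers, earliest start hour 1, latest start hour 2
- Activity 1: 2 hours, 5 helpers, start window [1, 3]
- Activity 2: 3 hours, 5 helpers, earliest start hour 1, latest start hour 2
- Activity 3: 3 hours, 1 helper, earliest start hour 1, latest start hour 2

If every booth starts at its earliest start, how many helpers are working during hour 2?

At early start, hour 2 has: Activity 4, Activity 1, Activity 2, Activity 3.
Demand: 5 + 5 + 5 + 1 = 16.

16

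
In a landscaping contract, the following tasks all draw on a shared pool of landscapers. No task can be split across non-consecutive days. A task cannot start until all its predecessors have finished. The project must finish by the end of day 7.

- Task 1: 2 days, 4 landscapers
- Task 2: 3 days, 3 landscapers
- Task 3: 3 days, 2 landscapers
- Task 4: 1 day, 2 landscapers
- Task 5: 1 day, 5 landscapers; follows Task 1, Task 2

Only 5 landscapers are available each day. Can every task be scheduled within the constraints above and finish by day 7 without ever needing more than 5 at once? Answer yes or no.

yes

Schedule Task 1@1, Task 2@3, Task 3@3, Task 4@6, Task 5@7: d1:4  d2:4  d3:5  d4:5  d5:5  d6:2  d7:5 — peak 5 ≤ 5.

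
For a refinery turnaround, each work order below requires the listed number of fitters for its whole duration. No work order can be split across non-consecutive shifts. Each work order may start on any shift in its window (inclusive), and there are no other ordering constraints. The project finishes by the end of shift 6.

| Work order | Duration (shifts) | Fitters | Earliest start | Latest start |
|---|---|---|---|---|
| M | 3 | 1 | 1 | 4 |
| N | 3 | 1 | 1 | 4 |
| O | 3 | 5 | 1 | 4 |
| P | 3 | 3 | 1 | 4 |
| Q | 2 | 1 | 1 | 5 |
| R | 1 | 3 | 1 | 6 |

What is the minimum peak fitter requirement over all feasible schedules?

Early-start (M@1, N@1, O@1, P@1, Q@1, R@1) gives peak 14: s1:14  s2:11  s3:10  s4:0  s5:0  s6:0.
Shift P→4, Q→4, R→4.
Schedule M@1, N@1, O@1, P@4, Q@4, R@4: s1:7  s2:7  s3:7  s4:7  s5:4  s6:3 — peak 7.

7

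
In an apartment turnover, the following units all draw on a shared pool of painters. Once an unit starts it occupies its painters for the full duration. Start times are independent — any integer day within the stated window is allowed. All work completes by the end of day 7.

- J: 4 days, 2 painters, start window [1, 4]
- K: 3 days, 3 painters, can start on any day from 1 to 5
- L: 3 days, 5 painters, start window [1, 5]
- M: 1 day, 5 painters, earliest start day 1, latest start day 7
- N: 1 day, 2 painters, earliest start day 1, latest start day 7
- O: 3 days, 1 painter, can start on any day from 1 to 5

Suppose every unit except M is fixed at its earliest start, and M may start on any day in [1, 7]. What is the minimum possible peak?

13

M@1: d1:18  d2:11  d3:11  d4:2  d5:0  d6:0  d7:0 → peak 18
M@2: d1:13  d2:16  d3:11  d4:2  d5:0  d6:0  d7:0 → peak 16
M@3: d1:13  d2:11  d3:16  d4:2  d5:0  d6:0  d7:0 → peak 16
M@4: d1:13  d2:11  d3:11  d4:7  d5:0  d6:0  d7:0 → peak 13
M@5: d1:13  d2:11  d3:11  d4:2  d5:5  d6:0  d7:0 → peak 13
M@6: d1:13  d2:11  d3:11  d4:2  d5:0  d6:5  d7:0 → peak 13
M@7: d1:13  d2:11  d3:11  d4:2  d5:0  d6:0  d7:5 → peak 13
Best is M@4, peak 13.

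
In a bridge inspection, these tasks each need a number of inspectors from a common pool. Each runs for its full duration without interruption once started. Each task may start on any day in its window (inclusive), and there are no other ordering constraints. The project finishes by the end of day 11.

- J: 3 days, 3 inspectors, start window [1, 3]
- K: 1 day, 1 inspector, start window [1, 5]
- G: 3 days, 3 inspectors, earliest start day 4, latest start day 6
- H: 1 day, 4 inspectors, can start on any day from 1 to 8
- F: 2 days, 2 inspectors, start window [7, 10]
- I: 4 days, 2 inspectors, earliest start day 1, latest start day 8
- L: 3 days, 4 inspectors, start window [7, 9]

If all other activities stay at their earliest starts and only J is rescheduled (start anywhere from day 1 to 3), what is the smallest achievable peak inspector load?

8

J@1: d1:10  d2:5  d3:5  d4:5  d5:3  d6:3  d7:6  d8:6  d9:4  d10:0  d11:0 → peak 10
J@2: d1:7  d2:5  d3:5  d4:8  d5:3  d6:3  d7:6  d8:6  d9:4  d10:0  d11:0 → peak 8
J@3: d1:7  d2:2  d3:5  d4:8  d5:6  d6:3  d7:6  d8:6  d9:4  d10:0  d11:0 → peak 8
Best is J@2, peak 8.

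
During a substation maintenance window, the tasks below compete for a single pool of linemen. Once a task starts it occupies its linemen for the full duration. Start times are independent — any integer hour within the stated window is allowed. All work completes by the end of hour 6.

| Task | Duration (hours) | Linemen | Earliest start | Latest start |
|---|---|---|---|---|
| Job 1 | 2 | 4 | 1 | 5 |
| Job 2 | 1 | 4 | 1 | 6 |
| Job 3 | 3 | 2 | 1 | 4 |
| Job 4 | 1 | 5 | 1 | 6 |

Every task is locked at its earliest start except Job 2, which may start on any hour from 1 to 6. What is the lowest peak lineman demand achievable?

11

Job 2@1: h1:15  h2:6  h3:2  h4:0  h5:0  h6:0 → peak 15
Job 2@2: h1:11  h2:10  h3:2  h4:0  h5:0  h6:0 → peak 11
Job 2@3: h1:11  h2:6  h3:6  h4:0  h5:0  h6:0 → peak 11
Job 2@4: h1:11  h2:6  h3:2  h4:4  h5:0  h6:0 → peak 11
Job 2@5: h1:11  h2:6  h3:2  h4:0  h5:4  h6:0 → peak 11
Job 2@6: h1:11  h2:6  h3:2  h4:0  h5:0  h6:4 → peak 11
Best is Job 2@2, peak 11.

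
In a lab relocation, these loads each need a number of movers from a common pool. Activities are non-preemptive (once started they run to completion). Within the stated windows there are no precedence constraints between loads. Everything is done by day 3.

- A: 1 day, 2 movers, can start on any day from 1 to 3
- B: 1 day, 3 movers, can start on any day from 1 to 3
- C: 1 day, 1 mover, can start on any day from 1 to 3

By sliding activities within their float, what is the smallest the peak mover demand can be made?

Early-start (A@1, B@1, C@1) gives peak 6: d1:6  d2:0  d3:0.
Shift B→2.
Schedule A@1, B@2, C@1: d1:3  d2:3  d3:0 — peak 3.

3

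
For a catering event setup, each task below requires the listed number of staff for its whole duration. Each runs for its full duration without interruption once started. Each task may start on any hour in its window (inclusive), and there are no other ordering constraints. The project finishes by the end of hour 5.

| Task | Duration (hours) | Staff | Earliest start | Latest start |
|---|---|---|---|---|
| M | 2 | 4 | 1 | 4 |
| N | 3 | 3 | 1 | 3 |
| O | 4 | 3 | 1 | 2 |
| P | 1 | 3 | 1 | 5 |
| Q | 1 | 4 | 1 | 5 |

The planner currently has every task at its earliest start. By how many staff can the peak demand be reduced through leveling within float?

Early-start peak: h1:17  h2:10  h3:6  h4:3  h5:0 ⇒ 17.
Leveled (M@1, N@3, O@1, P@3, Q@5): h1:7  h2:7  h3:9  h4:6  h5:7 ⇒ 9.
Reduction 17 − 9 = 8.

8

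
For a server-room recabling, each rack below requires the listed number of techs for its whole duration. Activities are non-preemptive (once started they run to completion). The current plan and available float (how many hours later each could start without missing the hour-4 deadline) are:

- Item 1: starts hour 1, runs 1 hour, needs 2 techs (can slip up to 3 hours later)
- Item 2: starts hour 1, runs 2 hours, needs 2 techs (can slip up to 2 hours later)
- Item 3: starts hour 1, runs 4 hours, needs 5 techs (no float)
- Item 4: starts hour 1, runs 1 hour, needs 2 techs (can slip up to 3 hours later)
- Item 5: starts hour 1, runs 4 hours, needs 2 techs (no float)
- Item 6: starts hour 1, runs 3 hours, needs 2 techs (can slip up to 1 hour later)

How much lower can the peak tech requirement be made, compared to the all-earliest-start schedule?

4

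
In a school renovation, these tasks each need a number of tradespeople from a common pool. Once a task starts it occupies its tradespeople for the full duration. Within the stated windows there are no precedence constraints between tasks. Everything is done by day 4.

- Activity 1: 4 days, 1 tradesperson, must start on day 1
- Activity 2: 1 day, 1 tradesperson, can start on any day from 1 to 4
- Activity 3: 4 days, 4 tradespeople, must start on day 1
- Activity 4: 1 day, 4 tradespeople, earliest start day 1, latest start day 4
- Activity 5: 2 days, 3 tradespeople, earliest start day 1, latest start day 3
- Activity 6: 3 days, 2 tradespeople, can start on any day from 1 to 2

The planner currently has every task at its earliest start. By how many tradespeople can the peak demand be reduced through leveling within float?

Early-start peak: d1:15  d2:10  d3:7  d4:5 ⇒ 15.
Leveled (Activity 1@1, Activity 2@1, Activity 3@1, Activity 4@1, Activity 5@2, Activity 6@2): d1:10  d2:10  d3:10  d4:7 ⇒ 10.
Reduction 15 − 10 = 5.

5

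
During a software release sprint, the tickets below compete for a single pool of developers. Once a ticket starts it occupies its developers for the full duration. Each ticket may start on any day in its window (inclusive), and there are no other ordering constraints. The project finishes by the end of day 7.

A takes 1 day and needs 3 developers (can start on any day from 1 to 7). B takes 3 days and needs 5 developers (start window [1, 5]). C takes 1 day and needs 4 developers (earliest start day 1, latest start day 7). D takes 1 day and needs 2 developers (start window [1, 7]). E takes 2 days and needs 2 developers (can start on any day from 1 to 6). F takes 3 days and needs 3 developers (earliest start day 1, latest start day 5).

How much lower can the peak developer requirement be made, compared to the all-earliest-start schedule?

13

Early-start peak: d1:19  d2:10  d3:8  d4:0  d5:0  d6:0  d7:0 ⇒ 19.
Leveled (A@1, B@4, C@7, D@7, E@2, F@1): d1:6  d2:5  d3:5  d4:5  d5:5  d6:5  d7:6 ⇒ 6.
Reduction 19 − 6 = 13.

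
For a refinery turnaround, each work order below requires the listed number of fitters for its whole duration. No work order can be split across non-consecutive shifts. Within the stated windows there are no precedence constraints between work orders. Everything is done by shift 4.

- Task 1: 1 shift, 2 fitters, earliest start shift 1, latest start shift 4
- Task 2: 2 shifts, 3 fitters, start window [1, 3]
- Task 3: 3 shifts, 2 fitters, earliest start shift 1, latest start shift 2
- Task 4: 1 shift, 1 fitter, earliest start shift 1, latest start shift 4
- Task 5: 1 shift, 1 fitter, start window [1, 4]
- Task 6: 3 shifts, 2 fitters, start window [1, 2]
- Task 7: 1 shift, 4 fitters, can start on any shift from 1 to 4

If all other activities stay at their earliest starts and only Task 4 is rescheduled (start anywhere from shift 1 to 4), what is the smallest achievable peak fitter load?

Task 4@1: s1:15  s2:7  s3:4  s4:0 → peak 15
Task 4@2: s1:14  s2:8  s3:4  s4:0 → peak 14
Task 4@3: s1:14  s2:7  s3:5  s4:0 → peak 14
Task 4@4: s1:14  s2:7  s3:4  s4:1 → peak 14
Best is Task 4@2, peak 14.

14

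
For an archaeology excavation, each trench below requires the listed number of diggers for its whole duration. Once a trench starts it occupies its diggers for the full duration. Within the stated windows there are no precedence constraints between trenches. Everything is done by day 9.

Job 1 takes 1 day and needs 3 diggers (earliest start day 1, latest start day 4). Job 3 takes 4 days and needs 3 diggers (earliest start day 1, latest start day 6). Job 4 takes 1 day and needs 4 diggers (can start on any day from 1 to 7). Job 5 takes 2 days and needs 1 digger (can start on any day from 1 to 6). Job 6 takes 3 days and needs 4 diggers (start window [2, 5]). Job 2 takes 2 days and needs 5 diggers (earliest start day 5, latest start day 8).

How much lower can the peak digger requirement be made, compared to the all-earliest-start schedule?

4

Early-start peak: d1:11  d2:8  d3:7  d4:7  d5:5  d6:5  d7:0  d8:0  d9:0 ⇒ 11.
Leveled (Job 1@1, Job 3@1, Job 4@2, Job 5@3, Job 6@5, Job 2@8): d1:6  d2:7  d3:4  d4:4  d5:4  d6:4  d7:4  d8:5  d9:5 ⇒ 7.
Reduction 11 − 7 = 4.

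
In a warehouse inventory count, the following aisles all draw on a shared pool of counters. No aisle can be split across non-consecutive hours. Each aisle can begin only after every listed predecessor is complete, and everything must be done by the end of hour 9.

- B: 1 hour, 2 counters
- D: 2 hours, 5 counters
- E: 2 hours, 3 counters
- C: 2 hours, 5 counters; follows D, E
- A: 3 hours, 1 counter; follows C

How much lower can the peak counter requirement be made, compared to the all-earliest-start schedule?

Early-start peak: h1:10  h2:8  h3:5  h4:5  h5:1  h6:1  h7:1  h8:0  h9:0 ⇒ 10.
Leveled (B@1, D@3, E@1, C@5, A@7): h1:5  h2:3  h3:5  h4:5  h5:5  h6:5  h7:1  h8:1  h9:1 ⇒ 5.
Reduction 10 − 5 = 5.

5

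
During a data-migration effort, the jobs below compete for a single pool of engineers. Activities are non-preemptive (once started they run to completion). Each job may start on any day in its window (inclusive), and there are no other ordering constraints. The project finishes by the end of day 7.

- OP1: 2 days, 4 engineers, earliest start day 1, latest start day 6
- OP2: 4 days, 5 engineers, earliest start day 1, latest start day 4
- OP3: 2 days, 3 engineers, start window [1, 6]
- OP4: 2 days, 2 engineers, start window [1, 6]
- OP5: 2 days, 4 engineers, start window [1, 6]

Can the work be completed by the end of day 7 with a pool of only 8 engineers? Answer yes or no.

yes

Schedule OP1@1, OP2@3, OP3@3, OP4@5, OP5@1: d1:8  d2:8  d3:8  d4:8  d5:7  d6:7  d7:0 — peak 8 ≤ 8.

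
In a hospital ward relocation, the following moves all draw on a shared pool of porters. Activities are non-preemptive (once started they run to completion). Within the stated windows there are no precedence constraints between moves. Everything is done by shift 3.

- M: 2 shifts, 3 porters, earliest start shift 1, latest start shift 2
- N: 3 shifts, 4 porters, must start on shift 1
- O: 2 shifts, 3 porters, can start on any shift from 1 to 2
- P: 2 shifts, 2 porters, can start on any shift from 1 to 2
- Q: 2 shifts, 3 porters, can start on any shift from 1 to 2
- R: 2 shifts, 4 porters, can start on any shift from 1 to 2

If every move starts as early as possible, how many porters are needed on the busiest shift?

Early-start schedule: M@1, N@1, O@1, P@1, Q@1, R@1.
Load per shift: shift 1: 19, shift 2: 19, shift 3: 4.
Peak is 19.

19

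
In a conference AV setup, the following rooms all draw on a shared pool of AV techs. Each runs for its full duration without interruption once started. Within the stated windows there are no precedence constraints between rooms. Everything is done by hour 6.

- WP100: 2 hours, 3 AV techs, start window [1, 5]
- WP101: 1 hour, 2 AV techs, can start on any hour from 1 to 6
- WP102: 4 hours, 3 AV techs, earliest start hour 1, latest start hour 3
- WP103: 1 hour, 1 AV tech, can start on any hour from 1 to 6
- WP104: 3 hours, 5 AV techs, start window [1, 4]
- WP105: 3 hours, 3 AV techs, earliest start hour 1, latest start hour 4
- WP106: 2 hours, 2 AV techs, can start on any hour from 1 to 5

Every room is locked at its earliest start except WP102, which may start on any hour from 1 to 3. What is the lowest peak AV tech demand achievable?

16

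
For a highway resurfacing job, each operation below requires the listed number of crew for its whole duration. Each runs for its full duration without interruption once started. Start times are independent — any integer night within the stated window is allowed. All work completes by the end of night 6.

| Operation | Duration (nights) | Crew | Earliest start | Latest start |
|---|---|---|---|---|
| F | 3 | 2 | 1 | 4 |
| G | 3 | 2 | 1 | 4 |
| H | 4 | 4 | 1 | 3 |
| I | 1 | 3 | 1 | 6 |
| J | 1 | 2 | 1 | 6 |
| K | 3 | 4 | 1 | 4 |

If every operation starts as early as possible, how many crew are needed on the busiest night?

Early-start schedule: F@1, G@1, H@1, I@1, J@1, K@1.
Load per night: night 1: 17, night 2: 12, night 3: 12, night 4: 4, night 5: 0, night 6: 0.
Peak is 17.

17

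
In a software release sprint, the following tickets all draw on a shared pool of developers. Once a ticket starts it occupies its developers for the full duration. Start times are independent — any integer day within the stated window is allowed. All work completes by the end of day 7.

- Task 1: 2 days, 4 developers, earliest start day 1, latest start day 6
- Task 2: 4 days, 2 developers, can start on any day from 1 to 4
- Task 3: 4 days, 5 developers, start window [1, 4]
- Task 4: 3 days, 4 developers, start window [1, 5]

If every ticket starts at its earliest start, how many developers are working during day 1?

At early start, day 1 has: Task 1, Task 2, Task 3, Task 4.
Demand: 4 + 2 + 5 + 4 = 15.

15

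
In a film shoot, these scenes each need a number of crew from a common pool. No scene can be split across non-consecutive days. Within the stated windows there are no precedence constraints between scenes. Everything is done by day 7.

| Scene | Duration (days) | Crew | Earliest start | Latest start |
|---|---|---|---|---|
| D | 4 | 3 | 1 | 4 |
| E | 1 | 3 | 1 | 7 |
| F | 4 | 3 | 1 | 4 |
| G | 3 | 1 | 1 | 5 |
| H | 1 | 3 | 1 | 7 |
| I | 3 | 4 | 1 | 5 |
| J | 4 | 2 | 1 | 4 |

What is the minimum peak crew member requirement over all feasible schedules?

Early-start (D@1, E@1, F@1, G@1, H@1, I@1, J@1) gives peak 19: d1:19  d2:13  d3:13  d4:8  d5:0  d6:0  d7:0.
Shift F→2, G→5, H→6, I→5.
Schedule D@1, E@1, F@2, G@5, H@6, I@5, J@1: d1:8  d2:8  d3:8  d4:8  d5:8  d6:8  d7:5 — peak 8.
Total crew member-days = 53 over 7 days ⇒ peak ≥ ⌈53/7⌉ = 8, so 8 is optimal.

8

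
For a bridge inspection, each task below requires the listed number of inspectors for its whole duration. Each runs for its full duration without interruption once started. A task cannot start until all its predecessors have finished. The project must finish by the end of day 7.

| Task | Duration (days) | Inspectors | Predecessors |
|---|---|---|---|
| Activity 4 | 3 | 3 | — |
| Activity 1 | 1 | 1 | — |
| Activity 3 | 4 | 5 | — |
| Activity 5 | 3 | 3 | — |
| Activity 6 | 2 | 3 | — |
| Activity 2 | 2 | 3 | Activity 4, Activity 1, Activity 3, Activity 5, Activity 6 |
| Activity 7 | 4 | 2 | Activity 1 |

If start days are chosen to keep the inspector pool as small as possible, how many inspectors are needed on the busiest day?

11

Early-start (Activity 4@1, Activity 1@1, Activity 3@1, Activity 5@1, Activity 6@1, Activity 2@5, Activity 7@2) gives peak 16: d1:15  d2:16  d3:13  d4:7  d5:5  d6:3  d7:0.
Shift Activity 3→2, Activity 6→4, Activity 2→6, Activity 7→4.
Schedule Activity 4@1, Activity 1@1, Activity 3@2, Activity 5@1, Activity 6@4, Activity 2@6, Activity 7@4: d1:7  d2:11  d3:11  d4:10  d5:10  d6:5  d7:5 — peak 11.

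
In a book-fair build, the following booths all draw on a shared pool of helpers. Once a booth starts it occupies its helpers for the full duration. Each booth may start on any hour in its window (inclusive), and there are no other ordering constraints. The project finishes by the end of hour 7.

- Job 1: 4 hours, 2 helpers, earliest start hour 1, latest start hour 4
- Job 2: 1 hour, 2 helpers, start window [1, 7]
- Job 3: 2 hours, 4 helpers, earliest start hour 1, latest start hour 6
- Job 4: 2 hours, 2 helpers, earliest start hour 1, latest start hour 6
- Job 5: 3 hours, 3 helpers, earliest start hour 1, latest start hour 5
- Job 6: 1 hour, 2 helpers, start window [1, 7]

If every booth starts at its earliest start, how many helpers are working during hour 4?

At early start, hour 4 has: Job 1.
Demand: 2 = 2.

2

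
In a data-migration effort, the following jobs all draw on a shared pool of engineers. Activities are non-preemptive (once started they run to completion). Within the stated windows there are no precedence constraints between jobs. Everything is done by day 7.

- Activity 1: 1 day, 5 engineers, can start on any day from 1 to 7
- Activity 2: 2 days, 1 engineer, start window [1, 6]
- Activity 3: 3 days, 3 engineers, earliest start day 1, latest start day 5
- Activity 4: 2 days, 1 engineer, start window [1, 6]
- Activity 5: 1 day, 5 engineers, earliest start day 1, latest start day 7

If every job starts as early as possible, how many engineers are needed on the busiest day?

15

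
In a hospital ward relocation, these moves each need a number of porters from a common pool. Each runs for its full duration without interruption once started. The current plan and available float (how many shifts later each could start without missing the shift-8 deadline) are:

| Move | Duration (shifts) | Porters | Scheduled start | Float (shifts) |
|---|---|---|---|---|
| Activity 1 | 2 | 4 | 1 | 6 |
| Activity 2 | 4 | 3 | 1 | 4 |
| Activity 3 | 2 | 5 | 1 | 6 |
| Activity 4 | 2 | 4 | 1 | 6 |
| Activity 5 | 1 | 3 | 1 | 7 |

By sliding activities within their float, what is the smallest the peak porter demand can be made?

7

Early-start (Activity 1@1, Activity 2@1, Activity 3@1, Activity 4@1, Activity 5@1) gives peak 19: s1:19  s2:16  s3:3  s4:3  s5:0  s6:0  s7:0  s8:0.
Shift Activity 3→5, Activity 4→3, Activity 5→7.
Schedule Activity 1@1, Activity 2@1, Activity 3@5, Activity 4@3, Activity 5@7: s1:7  s2:7  s3:7  s4:7  s5:5  s6:5  s7:3  s8:0 — peak 7.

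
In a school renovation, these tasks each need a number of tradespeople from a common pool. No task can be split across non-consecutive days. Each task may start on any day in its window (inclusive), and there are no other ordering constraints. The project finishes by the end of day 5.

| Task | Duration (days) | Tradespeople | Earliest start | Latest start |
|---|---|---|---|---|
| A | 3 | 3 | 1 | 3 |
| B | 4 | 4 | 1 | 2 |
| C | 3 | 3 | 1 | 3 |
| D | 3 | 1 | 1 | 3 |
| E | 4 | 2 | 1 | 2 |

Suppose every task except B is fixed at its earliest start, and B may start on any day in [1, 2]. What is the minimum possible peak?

B@1: d1:13  d2:13  d3:13  d4:6  d5:0 → peak 13
B@2: d1:9  d2:13  d3:13  d4:6  d5:4 → peak 13
Best is B@1, peak 13.

13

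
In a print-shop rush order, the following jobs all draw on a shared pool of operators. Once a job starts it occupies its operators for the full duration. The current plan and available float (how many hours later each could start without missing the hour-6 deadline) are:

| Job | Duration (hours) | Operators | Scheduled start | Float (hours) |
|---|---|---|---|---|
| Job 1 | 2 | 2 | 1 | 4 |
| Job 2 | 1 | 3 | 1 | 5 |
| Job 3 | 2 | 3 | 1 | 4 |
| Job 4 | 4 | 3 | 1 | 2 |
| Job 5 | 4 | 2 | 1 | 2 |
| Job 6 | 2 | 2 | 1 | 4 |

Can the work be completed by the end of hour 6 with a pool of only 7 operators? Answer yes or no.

Schedule Job 1@1, Job 2@1, Job 3@5, Job 4@2, Job 5@1, Job 6@3: h1:7  h2:7  h3:7  h4:7  h5:6  h6:3 — peak 7 ≤ 7.

yes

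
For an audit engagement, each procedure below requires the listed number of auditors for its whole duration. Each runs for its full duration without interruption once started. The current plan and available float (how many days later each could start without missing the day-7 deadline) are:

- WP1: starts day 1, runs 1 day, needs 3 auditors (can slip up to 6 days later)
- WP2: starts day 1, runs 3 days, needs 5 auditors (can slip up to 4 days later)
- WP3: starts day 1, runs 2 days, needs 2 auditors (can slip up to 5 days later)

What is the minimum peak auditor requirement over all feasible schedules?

5

Early-start (WP1@1, WP2@1, WP3@1) gives peak 10: d1:10  d2:7  d3:5  d4:0  d5:0  d6:0  d7:0.
Shift WP2→2, WP3→5.
Schedule WP1@1, WP2@2, WP3@5: d1:3  d2:5  d3:5  d4:5  d5:2  d6:2  d7:0 — peak 5.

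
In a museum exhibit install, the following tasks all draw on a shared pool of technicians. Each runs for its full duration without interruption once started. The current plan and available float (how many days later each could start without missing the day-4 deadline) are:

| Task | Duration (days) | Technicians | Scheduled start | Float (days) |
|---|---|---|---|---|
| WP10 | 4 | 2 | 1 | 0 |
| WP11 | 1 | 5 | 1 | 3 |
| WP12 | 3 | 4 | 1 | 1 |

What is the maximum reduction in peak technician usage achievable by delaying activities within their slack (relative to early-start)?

4

Early-start peak: d1:11  d2:6  d3:6  d4:2 ⇒ 11.
Leveled (WP10@1, WP11@1, WP12@2): d1:7  d2:6  d3:6  d4:6 ⇒ 7.
Reduction 11 − 7 = 4.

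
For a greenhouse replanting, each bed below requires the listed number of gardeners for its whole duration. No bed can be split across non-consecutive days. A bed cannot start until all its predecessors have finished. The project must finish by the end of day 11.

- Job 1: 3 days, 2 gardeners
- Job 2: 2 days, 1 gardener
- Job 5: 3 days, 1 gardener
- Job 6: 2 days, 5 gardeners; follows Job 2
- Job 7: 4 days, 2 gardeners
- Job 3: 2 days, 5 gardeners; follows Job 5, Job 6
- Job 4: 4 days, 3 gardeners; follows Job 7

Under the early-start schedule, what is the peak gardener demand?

10

Early-start schedule: Job 1@1, Job 2@1, Job 5@1, Job 6@3, Job 7@1, Job 3@5, Job 4@5.
Load per day: day 1: 6, day 2: 6, day 3: 10, day 4: 7, day 5: 8, day 6: 8, day 7: 3, day 8: 3, day 9: 0, day 10: 0, day 11: 0.
Peak is 10.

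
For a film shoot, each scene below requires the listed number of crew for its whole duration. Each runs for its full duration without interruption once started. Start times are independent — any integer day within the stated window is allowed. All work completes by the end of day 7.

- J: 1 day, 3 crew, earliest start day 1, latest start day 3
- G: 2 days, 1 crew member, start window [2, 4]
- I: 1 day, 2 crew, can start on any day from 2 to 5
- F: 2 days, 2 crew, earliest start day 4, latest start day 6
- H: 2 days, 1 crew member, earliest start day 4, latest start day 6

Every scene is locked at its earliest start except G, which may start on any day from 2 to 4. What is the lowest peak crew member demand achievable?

G@2: d1:3  d2:3  d3:1  d4:3  d5:3  d6:0  d7:0 → peak 3
G@3: d1:3  d2:2  d3:1  d4:4  d5:3  d6:0  d7:0 → peak 4
G@4: d1:3  d2:2  d3:0  d4:4  d5:4  d6:0  d7:0 → peak 4
Best is G@2, peak 3.

3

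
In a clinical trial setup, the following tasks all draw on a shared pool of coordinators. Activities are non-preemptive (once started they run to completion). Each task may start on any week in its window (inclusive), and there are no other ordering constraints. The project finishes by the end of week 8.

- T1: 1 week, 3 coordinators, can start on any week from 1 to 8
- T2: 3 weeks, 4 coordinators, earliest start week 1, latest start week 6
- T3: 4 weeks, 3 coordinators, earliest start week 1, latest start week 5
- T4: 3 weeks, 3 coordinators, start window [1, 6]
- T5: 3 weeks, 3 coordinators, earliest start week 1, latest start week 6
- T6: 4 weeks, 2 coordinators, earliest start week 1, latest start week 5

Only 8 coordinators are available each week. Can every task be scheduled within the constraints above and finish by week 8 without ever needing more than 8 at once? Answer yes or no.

Schedule T1@1, T2@1, T3@2, T4@4, T5@6, T6@4: w1:7  w2:7  w3:7  w4:8  w5:8  w6:8  w7:5  w8:3 — peak 8 ≤ 8.

yes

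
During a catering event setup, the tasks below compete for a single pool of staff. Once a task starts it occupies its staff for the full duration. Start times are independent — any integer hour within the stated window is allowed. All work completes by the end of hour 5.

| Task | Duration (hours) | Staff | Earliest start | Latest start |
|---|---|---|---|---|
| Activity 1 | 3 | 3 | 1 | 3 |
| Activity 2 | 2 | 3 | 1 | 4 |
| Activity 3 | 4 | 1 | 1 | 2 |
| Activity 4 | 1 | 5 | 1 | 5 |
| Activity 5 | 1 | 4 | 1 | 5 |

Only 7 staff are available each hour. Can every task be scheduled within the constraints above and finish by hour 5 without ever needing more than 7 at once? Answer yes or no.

yes

Schedule Activity 1@1, Activity 2@1, Activity 3@1, Activity 4@4, Activity 5@5: h1:7  h2:7  h3:4  h4:6  h5:4 — peak 7 ≤ 7.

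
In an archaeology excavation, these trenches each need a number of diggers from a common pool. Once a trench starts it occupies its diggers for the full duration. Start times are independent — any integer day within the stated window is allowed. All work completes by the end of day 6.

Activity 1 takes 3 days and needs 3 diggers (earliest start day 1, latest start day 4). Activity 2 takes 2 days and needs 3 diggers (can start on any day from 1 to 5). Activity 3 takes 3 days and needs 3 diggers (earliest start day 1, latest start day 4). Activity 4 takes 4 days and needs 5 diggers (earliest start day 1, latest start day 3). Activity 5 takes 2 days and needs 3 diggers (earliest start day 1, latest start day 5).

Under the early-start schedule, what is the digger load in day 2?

17

At early start, day 2 has: Activity 1, Activity 2, Activity 3, Activity 4, Activity 5.
Demand: 3 + 3 + 3 + 5 + 3 = 17.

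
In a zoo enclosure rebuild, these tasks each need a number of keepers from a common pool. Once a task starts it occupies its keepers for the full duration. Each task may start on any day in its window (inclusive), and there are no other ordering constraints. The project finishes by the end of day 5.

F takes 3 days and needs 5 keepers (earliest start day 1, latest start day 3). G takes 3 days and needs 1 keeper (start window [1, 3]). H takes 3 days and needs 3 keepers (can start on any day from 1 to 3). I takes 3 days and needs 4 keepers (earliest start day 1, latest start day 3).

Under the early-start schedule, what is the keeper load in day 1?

At early start, day 1 has: F, G, H, I.
Demand: 5 + 1 + 3 + 4 = 13.

13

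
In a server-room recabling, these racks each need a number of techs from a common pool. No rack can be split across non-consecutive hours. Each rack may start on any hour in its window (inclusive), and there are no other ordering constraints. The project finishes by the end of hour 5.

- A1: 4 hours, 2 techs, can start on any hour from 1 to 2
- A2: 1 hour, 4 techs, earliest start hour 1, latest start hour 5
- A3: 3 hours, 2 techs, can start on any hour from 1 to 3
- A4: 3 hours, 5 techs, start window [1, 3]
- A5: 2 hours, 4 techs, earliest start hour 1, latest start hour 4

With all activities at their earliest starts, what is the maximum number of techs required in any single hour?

Early-start schedule: A1@1, A2@1, A3@1, A4@1, A5@1.
Load per hour: hour 1: 17, hour 2: 13, hour 3: 9, hour 4: 2, hour 5: 0.
Peak is 17.

17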